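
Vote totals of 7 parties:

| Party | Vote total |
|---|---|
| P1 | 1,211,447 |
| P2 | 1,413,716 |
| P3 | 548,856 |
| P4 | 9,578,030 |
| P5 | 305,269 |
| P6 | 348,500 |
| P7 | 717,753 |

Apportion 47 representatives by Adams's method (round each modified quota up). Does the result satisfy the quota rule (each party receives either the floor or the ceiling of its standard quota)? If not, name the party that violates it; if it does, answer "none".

P4

Standard quotas: P1 4.031, P2 4.705, P3 1.826, P4 31.873, P5 1.016, P6 1.160, P7 2.389.
Adams allocation: P1 4, P2 5, P3 2, P4 30, P5 1, P6 2, P7 3.
P4 has quota 31.873 (lower 31, upper 32) but receives 30 — outside the quota interval.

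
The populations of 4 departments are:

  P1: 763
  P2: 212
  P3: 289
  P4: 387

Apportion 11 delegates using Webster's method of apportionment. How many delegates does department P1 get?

5

Standard divisor 1651/11 ≈ 150.091; standard quotas: P1 5.084, P2 1.412, P3 1.925, P4 2.578.
Rounding to the nearest integer gives P1 5, P2 1, P3 2, P4 3 — total 11, matching the house size, so no adjustment is needed.
P1 receives 5.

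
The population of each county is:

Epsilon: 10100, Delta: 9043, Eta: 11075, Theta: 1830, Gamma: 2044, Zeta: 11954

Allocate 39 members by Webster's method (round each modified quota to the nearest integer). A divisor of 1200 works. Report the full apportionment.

Epsilon 8, Delta 8, Eta 9, Theta 2, Gamma 2, Zeta 10

With modified divisor 1200: modified quotas Epsilon 8.417, Delta 7.536, Eta 9.229, Theta 1.525, Gamma 1.703, Zeta 9.962.
Rounding to the nearest integer: Epsilon 8, Delta 8, Eta 9, Theta 2, Gamma 2, Zeta 10 (total 39).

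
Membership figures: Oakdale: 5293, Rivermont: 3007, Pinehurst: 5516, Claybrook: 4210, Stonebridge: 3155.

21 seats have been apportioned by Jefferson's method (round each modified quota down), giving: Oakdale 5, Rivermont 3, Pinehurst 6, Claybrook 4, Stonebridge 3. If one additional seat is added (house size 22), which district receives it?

Oakdale

Priority for the next seat is population ÷ (current seats + 1).
Priorities: Oakdale 882.167, Rivermont 751.750, Pinehurst 788.000, Claybrook 842.000, Stonebridge 788.750.
Highest priority: Oakdale.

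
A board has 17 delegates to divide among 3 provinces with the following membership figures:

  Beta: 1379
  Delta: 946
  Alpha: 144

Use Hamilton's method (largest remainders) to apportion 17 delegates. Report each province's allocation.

Beta 9, Delta 7, Alpha 1

Total 2469; standard divisor 2469/17 ≈ 145.235.
Standard quotas: Beta 9.495, Delta 6.514, Alpha 0.991.
Lower quotas: Beta 9, Delta 6, Alpha 0 (sum 15, leaving 2 seats).
Remainders in descending order: Alpha 0.991, Delta 0.514, Beta 0.495.
Largest remainders: Alpha, Delta receive the extra seats.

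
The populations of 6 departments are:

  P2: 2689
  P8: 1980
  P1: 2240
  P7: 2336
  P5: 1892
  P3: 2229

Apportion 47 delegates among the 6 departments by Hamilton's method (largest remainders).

P2 9, P8 7, P1 8, P7 8, P5 7, P3 8

Standard divisor: 13366 ÷ 47 ≈ 284.383.
Standard quotas: P2 9.456, P8 6.962, P1 7.877, P7 8.214, P5 6.653, P3 7.838.
Lower quotas: P2 9, P8 6, P1 7, P7 8, P5 6, P3 7 (sum 43, leaving 4 seats).
Remainders in descending order: P8 0.962, P1 0.877, P3 0.838, P5 0.653, P2 0.456, P7 0.214.
The surplus seats go to P8, P1, P3, P5.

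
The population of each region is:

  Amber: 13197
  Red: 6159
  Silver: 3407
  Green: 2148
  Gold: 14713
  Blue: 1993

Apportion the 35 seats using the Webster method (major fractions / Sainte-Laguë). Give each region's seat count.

Standard divisor 41617/35 ≈ 1189.057; standard quotas: Amber 11.099, Red 5.180, Silver 2.865, Green 1.806, Gold 12.374, Blue 1.676.
Rounding to the nearest integer gives Amber 11, Red 5, Silver 3, Green 2, Gold 12, Blue 2 — total 35, matching the house size, so no adjustment is needed.

Amber: 11, Red: 5, Silver: 3, Green: 2, Gold: 12, Blue: 2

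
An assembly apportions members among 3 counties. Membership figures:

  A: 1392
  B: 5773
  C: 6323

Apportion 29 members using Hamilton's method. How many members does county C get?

14

Total 13488; standard divisor 13488/29 ≈ 465.103.
Standard quotas: A 2.9929, B 12.4123, C 13.5948.
Lower quotas: A 2, B 12, C 13 (sum 27, leaving 2 seats).
Remainders in descending order: A 0.9929, C 0.5948, B 0.4123.
The surplus seats go to A, C.
C receives 14.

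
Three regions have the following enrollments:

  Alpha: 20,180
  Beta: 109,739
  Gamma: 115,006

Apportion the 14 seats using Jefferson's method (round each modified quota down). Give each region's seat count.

Alpha 1; Beta 6; Gamma 7

Standard divisor 244925/14 ≈ 17494.643; standard quotas: Alpha 1.153, Beta 6.273, Gamma 6.574.
Rounding down gives 1, 6, 6 = 13 seats, so the divisor must be adjusted.
With modified divisor 16100: modified quotas Alpha 1.253, Beta 6.816, Gamma 7.143.
Rounding down: Alpha 1, Beta 6, Gamma 7 (total 14).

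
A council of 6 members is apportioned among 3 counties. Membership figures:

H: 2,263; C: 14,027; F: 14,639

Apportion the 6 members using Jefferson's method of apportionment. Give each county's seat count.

Standard divisor 30929/6 ≈ 5154.833; standard quotas: H 0.439, C 2.721, F 2.840.
Rounding down gives 0, 2, 2 = 4 seats, so the divisor must be adjusted.
With modified divisor 4200: modified quotas H 0.539, C 3.340, F 3.485.
Rounding down: H 0, C 3, F 3 (total 6).

H=0; C=3; F=3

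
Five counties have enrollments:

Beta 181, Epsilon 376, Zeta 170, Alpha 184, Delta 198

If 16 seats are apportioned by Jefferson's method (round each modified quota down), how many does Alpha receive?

Standard divisor 1109/16 ≈ 69.312; standard quotas: Beta 2.611, Epsilon 5.425, Zeta 2.453, Alpha 2.655, Delta 2.857.
Rounding down gives 2, 5, 2, 2, 2 = 13 seats, so the divisor must be adjusted.
With modified divisor 60.8: modified quotas Beta 2.977, Epsilon 6.184, Zeta 2.796, Alpha 3.026, Delta 3.257.
Rounding down: Beta 2, Epsilon 6, Zeta 2, Alpha 3, Delta 3 (total 16).
Alpha receives 3.

3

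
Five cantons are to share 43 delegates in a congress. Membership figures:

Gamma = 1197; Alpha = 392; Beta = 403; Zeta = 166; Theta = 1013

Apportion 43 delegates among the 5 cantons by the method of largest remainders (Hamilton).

Standard divisor: 3171 ÷ 43 ≈ 73.744.
Standard quotas: Gamma 16.232, Alpha 5.316, Beta 5.465, Zeta 2.251, Theta 13.737.
Lower quotas: Gamma 16, Alpha 5, Beta 5, Zeta 2, Theta 13 (sum 41, leaving 2 seats).
Remainders in descending order: Theta 0.737, Beta 0.465, Alpha 0.316, Zeta 0.251, Gamma 0.232.
Largest remainders: Theta, Beta receive the extra seats.

Gamma=16, Alpha=5, Beta=6, Zeta=2, Theta=14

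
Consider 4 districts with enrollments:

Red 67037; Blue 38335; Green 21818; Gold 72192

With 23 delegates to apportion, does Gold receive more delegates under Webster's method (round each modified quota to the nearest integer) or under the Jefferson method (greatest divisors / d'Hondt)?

Jefferson

Webster: Red 8, Blue 4, Green 3, Gold 8.
Jefferson: Red 8, Blue 4, Green 2, Gold 9.
Gold gets 8 under Webster and 9 under Jefferson.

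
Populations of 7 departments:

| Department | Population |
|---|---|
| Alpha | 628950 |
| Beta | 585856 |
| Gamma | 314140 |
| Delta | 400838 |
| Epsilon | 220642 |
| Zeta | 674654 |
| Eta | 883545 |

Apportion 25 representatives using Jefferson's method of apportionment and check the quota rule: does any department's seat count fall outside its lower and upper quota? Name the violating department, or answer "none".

Standard quotas: Alpha 4.240, Beta 3.949, Gamma 2.118, Delta 2.702, Epsilon 1.487, Zeta 4.548, Eta 5.956.
Jefferson allocation: Alpha 4, Beta 4, Gamma 2, Delta 3, Epsilon 1, Zeta 5, Eta 6.
Every allocation lies between the lower and upper quota.

none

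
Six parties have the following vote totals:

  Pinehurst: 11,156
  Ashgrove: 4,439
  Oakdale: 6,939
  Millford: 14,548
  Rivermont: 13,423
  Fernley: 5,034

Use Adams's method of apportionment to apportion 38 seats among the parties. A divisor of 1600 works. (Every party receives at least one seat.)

Pinehurst=7; Ashgrove=3; Oakdale=5; Millford=10; Rivermont=9; Fernley=4

With modified divisor 1600: modified quotas Pinehurst 6.973, Ashgrove 2.774, Oakdale 4.337, Millford 9.092, Rivermont 8.389, Fernley 3.146.
Rounding up: Pinehurst 7, Ashgrove 3, Oakdale 5, Millford 10, Rivermont 9, Fernley 4 (total 38).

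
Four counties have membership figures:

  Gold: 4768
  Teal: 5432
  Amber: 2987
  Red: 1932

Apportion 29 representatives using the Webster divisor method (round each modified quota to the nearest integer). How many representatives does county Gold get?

9

Standard divisor 15119/29 ≈ 521.345; standard quotas: Gold 9.146, Teal 10.419, Amber 5.729, Red 3.706.
Rounding to the nearest integer gives Gold 9, Teal 10, Amber 6, Red 4 — total 29, matching the house size, so no adjustment is needed.
Gold receives 9.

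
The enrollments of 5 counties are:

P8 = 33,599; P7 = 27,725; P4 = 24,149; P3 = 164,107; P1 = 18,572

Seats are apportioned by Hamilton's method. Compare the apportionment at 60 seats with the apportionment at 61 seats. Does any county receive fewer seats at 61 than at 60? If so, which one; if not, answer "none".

none

At 60 seats: P8 8, P7 6, P4 5, P3 37, P1 4.
At 61 seats: P8 8, P7 6, P4 6, P3 37, P1 4.
No county's allocation decreased.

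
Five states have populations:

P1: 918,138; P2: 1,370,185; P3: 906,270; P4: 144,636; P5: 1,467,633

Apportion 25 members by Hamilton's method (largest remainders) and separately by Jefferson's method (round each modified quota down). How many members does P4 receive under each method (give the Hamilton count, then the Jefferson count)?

Hamilton: P1 5, P2 7, P3 5, P4 1, P5 7.
Jefferson: P1 5, P2 7, P3 5, P4 0, P5 8.
P4 gets 1 under Hamilton and 0 under Jefferson.

1 and 0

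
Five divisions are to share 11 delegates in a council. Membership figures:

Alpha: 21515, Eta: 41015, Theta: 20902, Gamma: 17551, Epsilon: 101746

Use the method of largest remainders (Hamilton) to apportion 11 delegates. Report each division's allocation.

Alpha 1, Eta 2, Theta 1, Gamma 1, Epsilon 6

Total 202729; standard divisor 202729/11 ≈ 18429.909.
Standard quotas: Alpha 1.1674, Eta 2.2255, Theta 1.1341, Gamma 0.9523, Epsilon 5.5207.
Lower quotas: Alpha 1, Eta 2, Theta 1, Gamma 0, Epsilon 5 (sum 9, leaving 2 seats).
Remainders in descending order: Gamma 0.9523, Epsilon 0.5207, Eta 0.2255, Alpha 0.1674, Theta 0.1341.
The surplus seats go to Gamma, Epsilon.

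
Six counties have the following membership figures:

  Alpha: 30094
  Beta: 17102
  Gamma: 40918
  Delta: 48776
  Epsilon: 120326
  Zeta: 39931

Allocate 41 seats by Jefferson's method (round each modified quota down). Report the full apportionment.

Alpha=4; Beta=2; Gamma=6; Delta=7; Epsilon=17; Zeta=5

Standard divisor 297147/41 ≈ 7247.488; standard quotas: Alpha 4.152, Beta 2.360, Gamma 5.646, Delta 6.730, Epsilon 16.602, Zeta 5.510.
Rounding down gives 4, 2, 5, 6, 16, 5 = 38 seats, so the divisor must be adjusted.
With modified divisor 6750: modified quotas Alpha 4.458, Beta 2.534, Gamma 6.062, Delta 7.226, Epsilon 17.826, Zeta 5.916.
Rounding down: Alpha 4, Beta 2, Gamma 6, Delta 7, Epsilon 17, Zeta 5 (total 41).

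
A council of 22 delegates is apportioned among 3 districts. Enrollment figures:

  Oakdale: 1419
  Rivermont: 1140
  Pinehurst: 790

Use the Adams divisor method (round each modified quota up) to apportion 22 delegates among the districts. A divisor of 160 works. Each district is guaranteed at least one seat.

Oakdale: 9, Rivermont: 8, Pinehurst: 5

With modified divisor 160: modified quotas Oakdale 8.869, Rivermont 7.125, Pinehurst 4.938.
Rounding up: Oakdale 9, Rivermont 8, Pinehurst 5 (total 22).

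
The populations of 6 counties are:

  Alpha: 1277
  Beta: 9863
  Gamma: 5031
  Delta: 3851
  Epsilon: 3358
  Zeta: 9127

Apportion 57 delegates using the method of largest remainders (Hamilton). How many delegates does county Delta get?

The standard divisor is 32507/57 ≈ 570.298.
Standard quotas: Alpha 2.2392, Beta 17.2945, Gamma 8.8217, Delta 6.7526, Epsilon 5.8881, Zeta 16.0039.
Lower quotas: Alpha 2, Beta 17, Gamma 8, Delta 6, Epsilon 5, Zeta 16 (sum 54, leaving 3 seats).
Remainders in descending order: Epsilon 0.8881, Gamma 0.8217, Delta 0.7526, Beta 0.2945, Alpha 0.2392, Zeta 0.0039.
The surplus seats go to Epsilon, Gamma, Delta.
Delta receives 7.

7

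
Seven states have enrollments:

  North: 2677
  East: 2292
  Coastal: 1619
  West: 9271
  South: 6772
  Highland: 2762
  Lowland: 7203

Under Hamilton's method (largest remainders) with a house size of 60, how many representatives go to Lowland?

Total 32596; standard divisor 32596/60 ≈ 543.267.
Standard quotas: North 4.9276, East 4.2189, Coastal 2.9801, West 17.0653, South 12.4653, Highland 5.0841, Lowland 13.2587.
Lower quotas: North 4, East 4, Coastal 2, West 17, South 12, Highland 5, Lowland 13 (sum 57, leaving 3 seats).
Remainders in descending order: Coastal 0.9801, North 0.9276, South 0.4653, Lowland 0.2587, East 0.2189, Highland 0.0841, West 0.0653.
The surplus seats go to Coastal, North, South.
Lowland receives 13.

13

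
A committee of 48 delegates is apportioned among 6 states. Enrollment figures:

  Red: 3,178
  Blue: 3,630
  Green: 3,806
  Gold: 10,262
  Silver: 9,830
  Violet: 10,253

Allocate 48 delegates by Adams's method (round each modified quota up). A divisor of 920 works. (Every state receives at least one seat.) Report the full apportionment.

Red 4, Blue 4, Green 5, Gold 12, Silver 11, Violet 12

With modified divisor 920: modified quotas Red 3.454, Blue 3.946, Green 4.137, Gold 11.154, Silver 10.685, Violet 11.145.
Rounding up: Red 4, Blue 4, Green 5, Gold 12, Silver 11, Violet 12 (total 48).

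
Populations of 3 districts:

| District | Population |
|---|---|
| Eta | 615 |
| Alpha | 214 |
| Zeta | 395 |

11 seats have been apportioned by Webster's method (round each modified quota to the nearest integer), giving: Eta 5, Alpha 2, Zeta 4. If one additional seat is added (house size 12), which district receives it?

Priority for the next seat is population ÷ (current seats + 0.5).
Priorities: Eta 111.818, Alpha 85.600, Zeta 87.778.
Highest priority: Eta.

Eta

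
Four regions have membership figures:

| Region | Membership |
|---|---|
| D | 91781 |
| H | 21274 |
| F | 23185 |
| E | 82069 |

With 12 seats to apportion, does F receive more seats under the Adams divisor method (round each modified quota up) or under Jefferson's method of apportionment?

Adams: D 5, H 1, F 2, E 4.
Jefferson: D 5, H 1, F 1, E 5.
F gets 2 under Adams and 1 under Jefferson.

Adams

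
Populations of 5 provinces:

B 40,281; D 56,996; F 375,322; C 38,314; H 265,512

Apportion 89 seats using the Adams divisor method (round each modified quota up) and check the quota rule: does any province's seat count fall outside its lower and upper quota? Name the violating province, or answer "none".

Standard quotas: B 4.617, D 6.533, F 43.022, C 4.392, H 30.435.
Adams allocation: B 5, D 7, F 42, C 5, H 30.
F has quota 43.022 (lower 43, upper 44) but receives 42 — outside the quota interval.

F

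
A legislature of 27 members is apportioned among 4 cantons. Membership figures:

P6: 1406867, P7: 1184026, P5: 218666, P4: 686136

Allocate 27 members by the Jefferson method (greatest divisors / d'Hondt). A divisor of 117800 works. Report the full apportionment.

With modified divisor 117800: modified quotas P6 11.943, P7 10.051, P5 1.856, P4 5.825.
Rounding down: P6 11, P7 10, P5 1, P4 5 (total 27).

P6 11; P7 10; P5 1; P4 5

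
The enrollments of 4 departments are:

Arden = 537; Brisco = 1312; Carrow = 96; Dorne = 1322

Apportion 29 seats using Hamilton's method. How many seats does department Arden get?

5

The standard divisor is 3267/29 ≈ 112.655.
Standard quotas: Arden 4.767, Brisco 11.646, Carrow 0.852, Dorne 11.735.
Lower quotas: Arden 4, Brisco 11, Carrow 0, Dorne 11 (sum 26, leaving 3 seats).
Remainders in descending order: Carrow 0.852, Arden 0.767, Dorne 0.735, Brisco 0.646.
Largest remainders: Carrow, Arden, Dorne receive the extra seats.
Arden receives 5.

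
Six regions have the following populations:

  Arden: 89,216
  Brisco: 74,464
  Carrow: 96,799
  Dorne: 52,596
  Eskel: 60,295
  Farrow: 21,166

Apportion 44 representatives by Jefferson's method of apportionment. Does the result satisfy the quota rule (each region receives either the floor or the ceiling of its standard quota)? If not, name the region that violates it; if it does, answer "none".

none

Standard quotas: Arden 9.950, Brisco 8.304, Carrow 10.795, Dorne 5.866, Eskel 6.724, Farrow 2.361.
Jefferson allocation: Arden 10, Brisco 8, Carrow 11, Dorne 6, Eskel 7, Farrow 2.
Every allocation lies between the lower and upper quota.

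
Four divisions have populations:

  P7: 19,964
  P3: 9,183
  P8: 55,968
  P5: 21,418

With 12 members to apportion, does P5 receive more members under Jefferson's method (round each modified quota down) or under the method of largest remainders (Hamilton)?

Hamilton

Jefferson: P7 2, P3 1, P8 7, P5 2.
Hamilton: P7 2, P3 1, P8 6, P5 3.
P5 gets 2 under Jefferson and 3 under Hamilton.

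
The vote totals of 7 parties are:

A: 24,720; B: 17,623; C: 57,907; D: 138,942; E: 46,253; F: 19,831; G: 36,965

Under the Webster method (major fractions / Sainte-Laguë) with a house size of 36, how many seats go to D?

Standard divisor 342241/36 ≈ 9506.694; standard quotas: A 2.600, B 1.854, C 6.091, D 14.615, E 4.865, F 2.086, G 3.888.
Rounding to the nearest integer gives 3, 2, 6, 15, 5, 2, 4 = 37 seats, so the divisor must be adjusted.
With modified divisor 9700: modified quotas A 2.548, B 1.817, C 5.970, D 14.324, E 4.768, F 2.044, G 3.811.
Rounding to the nearest integer: A 3, B 2, C 6, D 14, E 5, F 2, G 4 (total 36).
D receives 14.

14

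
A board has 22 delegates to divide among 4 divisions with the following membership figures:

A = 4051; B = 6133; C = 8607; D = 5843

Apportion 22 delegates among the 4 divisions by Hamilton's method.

A 4, B 5, C 8, D 5

Standard divisor: 24634 ÷ 22 ≈ 1119.727.
Standard quotas: A 3.6178, B 5.4772, C 7.6867, D 5.2182.
Lower quotas: A 3, B 5, C 7, D 5 (sum 20, leaving 2 seats).
Remainders in descending order: C 0.6867, A 0.6178, B 0.4772, D 0.2182.
The surplus seats go to C, A.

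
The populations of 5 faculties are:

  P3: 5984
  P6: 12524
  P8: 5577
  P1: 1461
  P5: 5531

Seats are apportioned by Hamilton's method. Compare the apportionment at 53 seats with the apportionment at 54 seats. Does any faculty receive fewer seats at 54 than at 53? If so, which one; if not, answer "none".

P1

At 53 seats: P3 10, P6 21, P8 10, P1 3, P5 9.
At 54 seats: P3 10, P6 22, P8 10, P1 2, P5 10.
P1 drops from 3 to 2.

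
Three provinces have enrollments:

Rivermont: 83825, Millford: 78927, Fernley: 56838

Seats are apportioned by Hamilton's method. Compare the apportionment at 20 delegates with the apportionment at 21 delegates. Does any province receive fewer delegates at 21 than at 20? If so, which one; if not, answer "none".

none

At 20 seats: Rivermont 8, Millford 7, Fernley 5.
At 21 seats: Rivermont 8, Millford 8, Fernley 5.
No province's allocation decreased.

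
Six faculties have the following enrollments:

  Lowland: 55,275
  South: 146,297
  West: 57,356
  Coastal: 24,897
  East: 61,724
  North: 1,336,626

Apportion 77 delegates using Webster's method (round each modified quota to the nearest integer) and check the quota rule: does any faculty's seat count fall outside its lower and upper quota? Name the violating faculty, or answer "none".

North

Standard quotas: Lowland 2.530, South 6.697, West 2.625, Coastal 1.140, East 2.825, North 61.183.
Webster allocation: Lowland 3, South 7, West 3, Coastal 1, East 3, North 60.
North has quota 61.183 (lower 61, upper 62) but receives 60 — outside the quota interval.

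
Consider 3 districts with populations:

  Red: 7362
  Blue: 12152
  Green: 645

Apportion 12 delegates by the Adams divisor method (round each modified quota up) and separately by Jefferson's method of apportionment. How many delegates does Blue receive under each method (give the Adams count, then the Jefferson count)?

7 and 8

Adams: Red 4, Blue 7, Green 1.
Jefferson: Red 4, Blue 8, Green 0.
Blue gets 7 under Adams and 8 under Jefferson.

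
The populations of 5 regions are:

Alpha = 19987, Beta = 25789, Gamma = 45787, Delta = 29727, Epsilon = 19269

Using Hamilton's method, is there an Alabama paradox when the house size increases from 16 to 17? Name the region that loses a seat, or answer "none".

At 16 seats: Alpha 2, Beta 3, Gamma 5, Delta 4, Epsilon 2.
At 17 seats: Alpha 2, Beta 3, Gamma 6, Delta 4, Epsilon 2.
No region's allocation decreased.

none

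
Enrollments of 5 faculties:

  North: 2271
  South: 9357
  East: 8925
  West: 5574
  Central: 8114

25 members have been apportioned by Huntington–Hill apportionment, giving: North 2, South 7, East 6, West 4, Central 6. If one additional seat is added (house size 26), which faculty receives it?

East

Priority for the next seat is population ÷ (√(s·(s+1))).
Priorities: North 927.132, South 1250.382, East 1377.157, West 1246.384, Central 1252.017.
Highest priority: East.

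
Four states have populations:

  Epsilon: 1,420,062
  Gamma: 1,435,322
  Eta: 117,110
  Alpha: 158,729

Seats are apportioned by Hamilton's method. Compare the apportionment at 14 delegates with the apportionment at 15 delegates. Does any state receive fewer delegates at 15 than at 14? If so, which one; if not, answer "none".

At 14 seats: Epsilon 6, Gamma 6, Eta 1, Alpha 1.
At 15 seats: Epsilon 7, Gamma 7, Eta 0, Alpha 1.
Eta drops from 1 to 0.

Eta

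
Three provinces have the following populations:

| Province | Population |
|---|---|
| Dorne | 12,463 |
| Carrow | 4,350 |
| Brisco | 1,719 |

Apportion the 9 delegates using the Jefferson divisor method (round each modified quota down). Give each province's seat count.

Standard divisor 18532/9 ≈ 2059.111; standard quotas: Dorne 6.053, Carrow 2.113, Brisco 0.835.
Rounding down gives 6, 2, 0 = 8 seats, so the divisor must be adjusted.
With modified divisor 1762: modified quotas Dorne 7.073, Carrow 2.469, Brisco 0.976.
Rounding down: Dorne 7, Carrow 2, Brisco 0 (total 9).

Dorne 7; Carrow 2; Brisco 0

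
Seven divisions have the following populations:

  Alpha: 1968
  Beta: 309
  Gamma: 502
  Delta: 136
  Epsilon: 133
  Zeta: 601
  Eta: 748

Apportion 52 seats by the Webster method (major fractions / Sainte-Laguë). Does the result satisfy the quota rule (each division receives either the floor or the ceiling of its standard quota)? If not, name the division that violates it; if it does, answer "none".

Standard quotas: Alpha 23.274, Beta 3.654, Gamma 5.937, Delta 1.608, Epsilon 1.573, Zeta 7.108, Eta 8.846.
Webster allocation: Alpha 22, Beta 4, Gamma 6, Delta 2, Epsilon 2, Zeta 7, Eta 9.
Alpha has quota 23.274 (lower 23, upper 24) but receives 22 — outside the quota interval.

Alpha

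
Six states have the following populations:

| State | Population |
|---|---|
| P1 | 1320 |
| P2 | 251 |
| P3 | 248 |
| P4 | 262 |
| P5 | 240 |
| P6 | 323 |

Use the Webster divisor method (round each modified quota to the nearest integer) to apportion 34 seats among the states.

P1=18, P2=3, P3=3, P4=3, P5=3, P6=4

Standard divisor 2644/34 ≈ 77.765; standard quotas: P1 16.974, P2 3.228, P3 3.189, P4 3.369, P5 3.086, P6 4.154.
Rounding to the nearest integer gives 17, 3, 3, 3, 3, 4 = 33 seats, so the divisor must be adjusted.
With modified divisor 75.31: modified quotas P1 17.528, P2 3.333, P3 3.293, P4 3.479, P5 3.187, P6 4.289.
Rounding to the nearest integer: P1 18, P2 3, P3 3, P4 3, P5 3, P6 4 (total 34).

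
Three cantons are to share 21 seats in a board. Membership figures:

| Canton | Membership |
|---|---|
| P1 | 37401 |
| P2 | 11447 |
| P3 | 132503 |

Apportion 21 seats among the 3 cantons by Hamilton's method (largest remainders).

P1 4, P2 1, P3 16

Standard divisor: 181351 ÷ 21 ≈ 8635.762.
Standard quotas: P1 4.3309, P2 1.3255, P3 15.3435.
Lower quotas: P1 4, P2 1, P3 15 (sum 20, leaving 1 seat).
Remainders in descending order: P3 0.3435, P1 0.3309, P2 0.3255.
The surplus seat goes to P3.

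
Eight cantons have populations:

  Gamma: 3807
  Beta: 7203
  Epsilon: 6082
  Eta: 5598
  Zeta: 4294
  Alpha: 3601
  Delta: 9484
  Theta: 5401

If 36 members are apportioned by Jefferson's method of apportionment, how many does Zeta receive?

Standard divisor 45470/36 ≈ 1263.056; standard quotas: Gamma 3.014, Beta 5.703, Epsilon 4.815, Eta 4.432, Zeta 3.400, Alpha 2.851, Delta 7.509, Theta 4.276.
Rounding down gives 3, 5, 4, 4, 3, 2, 7, 4 = 32 seats, so the divisor must be adjusted.
With modified divisor 1150: modified quotas Gamma 3.310, Beta 6.263, Epsilon 5.289, Eta 4.868, Zeta 3.734, Alpha 3.131, Delta 8.247, Theta 4.697.
Rounding down: Gamma 3, Beta 6, Epsilon 5, Eta 4, Zeta 3, Alpha 3, Delta 8, Theta 4 (total 36).
Zeta receives 3.

3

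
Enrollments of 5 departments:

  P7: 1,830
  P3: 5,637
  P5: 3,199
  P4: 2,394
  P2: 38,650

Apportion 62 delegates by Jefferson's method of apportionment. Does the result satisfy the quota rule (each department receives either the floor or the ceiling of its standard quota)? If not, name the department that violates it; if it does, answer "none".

Standard quotas: P7 2.194, P3 6.759, P5 3.836, P4 2.870, P2 46.341.
Jefferson allocation: P7 2, P3 7, P5 3, P4 2, P2 48.
P2 has quota 46.341 (lower 46, upper 47) but receives 48 — outside the quota interval.

P2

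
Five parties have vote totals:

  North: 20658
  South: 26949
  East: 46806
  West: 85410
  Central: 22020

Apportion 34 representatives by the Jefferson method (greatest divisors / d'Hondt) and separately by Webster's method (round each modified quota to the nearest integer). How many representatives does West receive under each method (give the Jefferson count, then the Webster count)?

15 and 14

Jefferson: North 3, South 4, East 8, West 15, Central 4.
Webster: North 3, South 5, East 8, West 14, Central 4.
West gets 15 under Jefferson and 14 under Webster.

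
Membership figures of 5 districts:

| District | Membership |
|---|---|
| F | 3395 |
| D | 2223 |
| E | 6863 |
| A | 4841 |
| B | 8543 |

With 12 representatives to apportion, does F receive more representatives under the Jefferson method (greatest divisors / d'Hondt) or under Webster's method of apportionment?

Webster

Jefferson: F 1, D 1, E 4, A 2, B 4.
Webster: F 2, D 1, E 3, A 2, B 4.
F gets 1 under Jefferson and 2 under Webster.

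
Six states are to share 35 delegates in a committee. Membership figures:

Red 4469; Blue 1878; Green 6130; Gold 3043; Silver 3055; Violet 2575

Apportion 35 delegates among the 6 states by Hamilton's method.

Red: 8, Blue: 3, Green: 10, Gold: 5, Silver: 5, Violet: 4

Standard divisor: 21150 ÷ 35 ≈ 604.286.
Standard quotas: Red 7.3955, Blue 3.1078, Green 10.1442, Gold 5.0357, Silver 5.0556, Violet 4.2612.
Lower quotas: Red 7, Blue 3, Green 10, Gold 5, Silver 5, Violet 4 (sum 34, leaving 1 seat).
Remainders in descending order: Red 0.3955, Violet 0.2612, Green 0.1442, Blue 0.1078, Silver 0.0556, Gold 0.0357.
The surplus seat goes to Red.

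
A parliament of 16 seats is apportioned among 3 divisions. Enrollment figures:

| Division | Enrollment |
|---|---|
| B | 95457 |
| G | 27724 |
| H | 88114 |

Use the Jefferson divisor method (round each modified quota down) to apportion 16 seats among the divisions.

B=7, G=2, H=7

Standard divisor 211295/16 ≈ 13205.938; standard quotas: B 7.228, G 2.099, H 6.672.
Rounding down gives 7, 2, 6 = 15 seats, so the divisor must be adjusted.
With modified divisor 12300: modified quotas B 7.761, G 2.254, H 7.164.
Rounding down: B 7, G 2, H 7 (total 16).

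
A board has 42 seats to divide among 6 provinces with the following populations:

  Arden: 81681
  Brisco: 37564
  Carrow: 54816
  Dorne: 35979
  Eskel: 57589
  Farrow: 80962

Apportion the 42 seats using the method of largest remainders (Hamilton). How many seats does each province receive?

Arden 10, Brisco 4, Carrow 7, Dorne 4, Eskel 7, Farrow 10

Standard divisor: 348591 ÷ 42 ≈ 8299.786.
Standard quotas: Arden 9.8413, Brisco 4.5259, Carrow 6.6045, Dorne 4.3349, Eskel 6.9386, Farrow 9.7547.
Lower quotas: Arden 9, Brisco 4, Carrow 6, Dorne 4, Eskel 6, Farrow 9 (sum 38, leaving 4 seats).
Remainders in descending order: Eskel 0.9386, Arden 0.8413, Farrow 0.7547, Carrow 0.6045, Brisco 0.5259, Dorne 0.3349.
The surplus seats go to Eskel, Arden, Farrow, Carrow.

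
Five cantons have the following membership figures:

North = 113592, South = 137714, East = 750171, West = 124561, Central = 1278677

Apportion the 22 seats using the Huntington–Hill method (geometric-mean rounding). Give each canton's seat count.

With divisor 106835: modified quotas North 1.063, South 1.289, East 7.022, West 1.166, Central 11.969.
Geometric-mean thresholds: North √(1·2)=1.414, South √(1·2)=1.414, East √(7·8)=7.483, West √(1·2)=1.414, Central √(11·12)=11.489.
Each quota rounded against its threshold gives North 1, South 1, East 7, West 1, Central 12 (total 22).

North=1, South=1, East=7, West=1, Central=12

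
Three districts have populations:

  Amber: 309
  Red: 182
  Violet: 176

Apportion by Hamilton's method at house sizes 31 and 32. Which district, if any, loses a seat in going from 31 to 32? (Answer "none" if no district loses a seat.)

At 31 seats: Amber 14, Red 9, Violet 8.
At 32 seats: Amber 15, Red 9, Violet 8.
No district's allocation decreased.

none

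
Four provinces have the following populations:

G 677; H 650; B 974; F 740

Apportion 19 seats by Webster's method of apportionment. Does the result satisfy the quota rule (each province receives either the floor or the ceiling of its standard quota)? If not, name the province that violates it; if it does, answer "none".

Standard quotas: G 4.230, H 4.061, B 6.085, F 4.623.
Webster allocation: G 4, H 4, B 6, F 5.
Every allocation lies between the lower and upper quota.

none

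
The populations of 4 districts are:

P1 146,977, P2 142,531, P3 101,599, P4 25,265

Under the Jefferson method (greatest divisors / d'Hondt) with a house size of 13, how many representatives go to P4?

0

Standard divisor 416372/13 ≈ 32028.615; standard quotas: P1 4.589, P2 4.450, P3 3.172, P4 0.789.
Rounding down gives 4, 4, 3, 0 = 11 seats, so the divisor must be adjusted.
With modified divisor 27000: modified quotas P1 5.444, P2 5.279, P3 3.763, P4 0.936.
Rounding down: P1 5, P2 5, P3 3, P4 0 (total 13).
P4 receives 0.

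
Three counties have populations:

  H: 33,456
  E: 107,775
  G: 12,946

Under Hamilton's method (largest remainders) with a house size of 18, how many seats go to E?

Standard divisor: 154177 ÷ 18 ≈ 8565.389.
Standard quotas: H 3.9060, E 12.5826, G 1.5114.
Lower quotas: H 3, E 12, G 1 (sum 16, leaving 2 seats).
Remainders in descending order: H 0.9060, E 0.5826, G 0.5114.
The surplus seats go to H, E.
E receives 13.

13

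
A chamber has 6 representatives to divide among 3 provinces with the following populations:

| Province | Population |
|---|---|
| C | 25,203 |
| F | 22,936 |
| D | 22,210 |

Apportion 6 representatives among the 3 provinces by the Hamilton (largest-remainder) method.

Total 70349; standard divisor 70349/6 ≈ 11724.833.
Standard quotas: C 2.1495, F 1.9562, D 1.8943.
Lower quotas: C 2, F 1, D 1 (sum 4, leaving 2 seats).
Remainders in descending order: F 0.9562, D 0.8943, C 0.1495.
Largest remainders: F, D receive the extra seats.

C: 2, F: 2, D: 2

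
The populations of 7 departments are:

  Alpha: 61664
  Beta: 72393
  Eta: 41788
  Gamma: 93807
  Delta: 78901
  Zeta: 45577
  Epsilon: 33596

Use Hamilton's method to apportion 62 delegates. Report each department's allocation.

Alpha=9, Beta=10, Eta=6, Gamma=14, Delta=11, Zeta=7, Epsilon=5

The standard divisor is 427726/62 ≈ 6898.806.
Standard quotas: Alpha 8.9384, Beta 10.4936, Eta 6.0573, Gamma 13.5976, Delta 11.4369, Zeta 6.6065, Epsilon 4.8698.
Lower quotas: Alpha 8, Beta 10, Eta 6, Gamma 13, Delta 11, Zeta 6, Epsilon 4 (sum 58, leaving 4 seats).
Remainders in descending order: Alpha 0.9384, Epsilon 0.8698, Zeta 0.6065, Gamma 0.5976, Beta 0.4936, Delta 0.4369, Eta 0.0573.
Largest remainders: Alpha, Epsilon, Zeta, Gamma receive the extra seats.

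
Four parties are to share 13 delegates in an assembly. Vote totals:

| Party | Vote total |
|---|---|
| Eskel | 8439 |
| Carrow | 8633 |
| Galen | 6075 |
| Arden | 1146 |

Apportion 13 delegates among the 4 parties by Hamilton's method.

The standard divisor is 24293/13 ≈ 1868.692.
Standard quotas: Eskel 4.5160, Carrow 4.6198, Galen 3.2509, Arden 0.6133.
Lower quotas: Eskel 4, Carrow 4, Galen 3, Arden 0 (sum 11, leaving 2 seats).
Remainders in descending order: Carrow 0.6198, Arden 0.6133, Eskel 0.5160, Galen 0.2509.
Largest remainders: Carrow, Arden receive the extra seats.

Eskel 4, Carrow 5, Galen 3, Arden 1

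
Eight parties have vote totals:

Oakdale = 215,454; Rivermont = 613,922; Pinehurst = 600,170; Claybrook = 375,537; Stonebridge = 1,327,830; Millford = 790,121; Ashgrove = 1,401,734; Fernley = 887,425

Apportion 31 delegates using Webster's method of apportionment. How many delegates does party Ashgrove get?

Standard divisor 6212193/31 ≈ 200393.323; standard quotas: Oakdale 1.075, Rivermont 3.064, Pinehurst 2.995, Claybrook 1.874, Stonebridge 6.626, Millford 3.943, Ashgrove 6.995, Fernley 4.428.
Rounding to the nearest integer gives Oakdale 1, Rivermont 3, Pinehurst 3, Claybrook 2, Stonebridge 7, Millford 4, Ashgrove 7, Fernley 4 — total 31, matching the house size, so no adjustment is needed.
Ashgrove receives 7.

7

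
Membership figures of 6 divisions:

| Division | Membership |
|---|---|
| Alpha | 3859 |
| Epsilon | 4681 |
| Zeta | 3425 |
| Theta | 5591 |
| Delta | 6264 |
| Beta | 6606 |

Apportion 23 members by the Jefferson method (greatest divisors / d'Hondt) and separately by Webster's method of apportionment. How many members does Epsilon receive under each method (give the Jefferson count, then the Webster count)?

Jefferson: Alpha 3, Epsilon 4, Zeta 2, Theta 4, Delta 5, Beta 5.
Webster: Alpha 3, Epsilon 3, Zeta 3, Theta 4, Delta 5, Beta 5.
Epsilon gets 4 under Jefferson and 3 under Webster.

4 and 3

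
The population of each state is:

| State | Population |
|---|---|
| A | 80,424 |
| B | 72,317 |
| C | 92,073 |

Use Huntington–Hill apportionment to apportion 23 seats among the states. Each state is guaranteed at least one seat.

With divisor 10799: modified quotas A 7.447, B 6.697, C 8.526.
Geometric-mean thresholds: A √(7·8)=7.483, B √(6·7)=6.481, C √(8·9)=8.485.
Each quota rounded against its threshold gives A 7, B 7, C 9 (total 23).

A=7, B=7, C=9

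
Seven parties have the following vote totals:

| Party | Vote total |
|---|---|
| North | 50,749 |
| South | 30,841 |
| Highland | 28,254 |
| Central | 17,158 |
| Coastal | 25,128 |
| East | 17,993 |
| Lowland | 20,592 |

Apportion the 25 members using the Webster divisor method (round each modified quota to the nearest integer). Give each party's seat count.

Standard divisor 190715/25 ≈ 7628.6; standard quotas: North 6.652, South 4.043, Highland 3.704, Central 2.249, Coastal 3.294, East 2.359, Lowland 2.699.
Rounding to the nearest integer gives North 7, South 4, Highland 4, Central 2, Coastal 3, East 2, Lowland 3 — total 25, matching the house size, so no adjustment is needed.

North 7, South 4, Highland 4, Central 2, Coastal 3, East 2, Lowland 3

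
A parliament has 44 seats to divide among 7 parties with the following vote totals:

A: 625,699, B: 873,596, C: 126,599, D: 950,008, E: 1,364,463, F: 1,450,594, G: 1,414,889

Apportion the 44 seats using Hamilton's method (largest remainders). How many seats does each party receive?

A: 4, B: 6, C: 1, D: 6, E: 9, F: 9, G: 9

The standard divisor is 6805848/44 ≈ 154678.364.
Standard quotas: A 4.0452, B 5.6478, C 0.8185, D 6.1418, E 8.8213, F 9.3781, G 9.1473.
Lower quotas: A 4, B 5, C 0, D 6, E 8, F 9, G 9 (sum 41, leaving 3 seats).
Remainders in descending order: E 0.8213, C 0.8185, B 0.6478, F 0.3781, G 0.1473, D 0.1418, A 0.0452.
The surplus seats go to E, C, B.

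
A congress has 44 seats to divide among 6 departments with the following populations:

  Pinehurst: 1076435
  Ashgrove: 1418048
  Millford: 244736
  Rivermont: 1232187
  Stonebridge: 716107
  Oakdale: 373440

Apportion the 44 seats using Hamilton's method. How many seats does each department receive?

Pinehurst: 10; Ashgrove: 12; Millford: 2; Rivermont: 11; Stonebridge: 6; Oakdale: 3

Standard divisor: 5060953 ÷ 44 ≈ 115021.659.
Standard quotas: Pinehurst 9.3585, Ashgrove 12.3285, Millford 2.1277, Rivermont 10.7127, Stonebridge 6.2258, Oakdale 3.2467.
Lower quotas: Pinehurst 9, Ashgrove 12, Millford 2, Rivermont 10, Stonebridge 6, Oakdale 3 (sum 42, leaving 2 seats).
Remainders in descending order: Rivermont 0.7127, Pinehurst 0.3585, Ashgrove 0.3285, Oakdale 0.2467, Stonebridge 0.2258, Millford 0.1277.
The surplus seats go to Rivermont, Pinehurst.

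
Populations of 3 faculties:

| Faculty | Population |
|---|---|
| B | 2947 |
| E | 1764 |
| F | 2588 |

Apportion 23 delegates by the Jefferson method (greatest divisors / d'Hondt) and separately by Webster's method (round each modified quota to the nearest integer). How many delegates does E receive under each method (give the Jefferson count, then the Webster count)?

Jefferson: B 10, E 5, F 8.
Webster: B 9, E 6, F 8.
E gets 5 under Jefferson and 6 under Webster.

5 and 6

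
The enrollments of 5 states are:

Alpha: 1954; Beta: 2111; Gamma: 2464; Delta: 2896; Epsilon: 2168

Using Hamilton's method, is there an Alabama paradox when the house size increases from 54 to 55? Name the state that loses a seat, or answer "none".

none

At 54 seats: Alpha 9, Beta 10, Gamma 11, Delta 14, Epsilon 10.
At 55 seats: Alpha 9, Beta 10, Gamma 12, Delta 14, Epsilon 10.
No state's allocation decreased.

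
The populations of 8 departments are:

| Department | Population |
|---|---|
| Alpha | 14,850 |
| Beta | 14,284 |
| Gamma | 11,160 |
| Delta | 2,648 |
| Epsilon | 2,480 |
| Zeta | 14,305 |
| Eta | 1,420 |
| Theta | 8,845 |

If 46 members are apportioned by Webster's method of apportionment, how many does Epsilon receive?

Standard divisor 69992/46 ≈ 1521.565; standard quotas: Alpha 9.760, Beta 9.388, Gamma 7.335, Delta 1.740, Epsilon 1.630, Zeta 9.402, Eta 0.933, Theta 5.813.
Rounding to the nearest integer gives Alpha 10, Beta 9, Gamma 7, Delta 2, Epsilon 2, Zeta 9, Eta 1, Theta 6 — total 46, matching the house size, so no adjustment is needed.
Epsilon receives 2.

2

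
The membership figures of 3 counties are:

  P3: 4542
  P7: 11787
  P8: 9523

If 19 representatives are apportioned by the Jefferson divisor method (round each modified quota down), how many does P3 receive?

Standard divisor 25852/19 ≈ 1360.632; standard quotas: P3 3.338, P7 8.663, P8 6.999.
Rounding down gives 3, 8, 6 = 17 seats, so the divisor must be adjusted.
With modified divisor 1300: modified quotas P3 3.494, P7 9.067, P8 7.325.
Rounding down: P3 3, P7 9, P8 7 (total 19).
P3 receives 3.

3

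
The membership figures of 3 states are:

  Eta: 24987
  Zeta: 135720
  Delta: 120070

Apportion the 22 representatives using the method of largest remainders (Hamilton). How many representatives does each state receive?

Eta: 2; Zeta: 11; Delta: 9

The standard divisor is 280777/22 ≈ 12762.591.
Standard quotas: Eta 1.9578, Zeta 10.6342, Delta 9.4080.
Lower quotas: Eta 1, Zeta 10, Delta 9 (sum 20, leaving 2 seats).
Remainders in descending order: Eta 0.9578, Zeta 0.6342, Delta 0.4080.
The surplus seats go to Eta, Zeta.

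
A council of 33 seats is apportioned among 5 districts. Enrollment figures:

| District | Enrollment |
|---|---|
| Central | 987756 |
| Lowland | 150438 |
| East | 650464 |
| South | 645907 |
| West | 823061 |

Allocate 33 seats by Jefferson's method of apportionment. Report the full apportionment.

Central 10, Lowland 1, East 7, South 7, West 8

Standard divisor 3257626/33 ≈ 98715.939; standard quotas: Central 10.006, Lowland 1.524, East 6.589, South 6.543, West 8.338.
Rounding down gives 10, 1, 6, 6, 8 = 31 seats, so the divisor must be adjusted.
With modified divisor 91900: modified quotas Central 10.748, Lowland 1.637, East 7.078, South 7.028, West 8.956.
Rounding down: Central 10, Lowland 1, East 7, South 7, West 8 (total 33).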